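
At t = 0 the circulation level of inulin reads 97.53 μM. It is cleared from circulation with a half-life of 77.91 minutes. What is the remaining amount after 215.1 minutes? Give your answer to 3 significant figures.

Number of half-lives: n = 215.1/77.91 ≈ 2.7609.
Remaining = 97.53 × (1/2)^2.7609 = 97.53 × 0.14753 ≈ 14.389 μM.

14.4 μM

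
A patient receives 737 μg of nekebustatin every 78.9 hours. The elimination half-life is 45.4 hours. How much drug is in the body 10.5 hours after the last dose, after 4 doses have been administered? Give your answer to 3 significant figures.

889 μg

The 4 doses were given 247.2, 168.3, 89.4, 10.5 hours ago.
Total = 737·(1/2)^(247.2/45.4) + 737·(1/2)^(168.3/45.4) + 737·(1/2)^(89.4/45.4) + 737·(1/2)^(10.5/45.4)
      = 16.919 + 56.433 + 188.23 + 627.84 ≈ 889.42 μg.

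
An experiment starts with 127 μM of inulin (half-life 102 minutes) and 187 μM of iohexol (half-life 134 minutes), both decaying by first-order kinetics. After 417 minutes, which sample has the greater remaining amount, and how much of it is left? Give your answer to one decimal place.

inulin: 127 × (1/2)^4.0882 ≈ 7.4666 μM.
iohexol: 187 × (1/2)^3.1119 ≈ 21.63 μM.
Iohexol has more remaining, at ≈ 21.63 μM.

iohexol, 21.6 μM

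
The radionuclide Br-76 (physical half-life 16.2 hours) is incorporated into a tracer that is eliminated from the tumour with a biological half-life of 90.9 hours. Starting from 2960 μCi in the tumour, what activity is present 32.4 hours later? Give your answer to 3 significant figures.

1/t_eff = 1/t_phys + 1/t_biol = 1/16.2 + 1/90.9 = 0.072729 per hour.
t_eff = 16.2 × 90.9 / (16.2 + 90.9) ≈ 13.75 hours.
Remaining = 2960 × (1/2)^(32.4/13.75) = 2960 × (1/2)^2.3564 ≈ 578.01 μCi.

578 μCi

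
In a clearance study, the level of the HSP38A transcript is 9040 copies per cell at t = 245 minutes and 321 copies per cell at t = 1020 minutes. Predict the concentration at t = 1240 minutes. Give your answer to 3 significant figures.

124 copies per cell

Over Δt = 1020 − 245 = 775 minutes, the level fell by a factor of 9040/321 ≈ 28.162.
n = log₂(28.162) ≈ 4.8157 half-lives, so t½ = 775/4.8157 ≈ 160.93 minutes.
From t = 1020 to t = 1240: 321 × (1/2)^((1240−1020)/160.93) ≈ 124.45 copies per cell.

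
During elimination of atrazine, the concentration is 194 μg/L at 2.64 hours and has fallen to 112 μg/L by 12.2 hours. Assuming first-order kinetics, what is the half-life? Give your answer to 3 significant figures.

Over Δt = 12.2 − 2.64 = 9.56 hours, the level fell by a factor of 194/112 ≈ 1.7321.
n = log₂(1.7321) ≈ 0.79256 half-lives, so t½ = 9.56/0.79256 ≈ 12.062 hours.

12.1 hours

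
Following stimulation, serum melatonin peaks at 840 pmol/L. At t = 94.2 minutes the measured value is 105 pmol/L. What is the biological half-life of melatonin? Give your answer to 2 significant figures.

31 minutes

A/A₀ = 105/840 ≈ 0.125.
n = log₂(8) ≈ 3 half-lives elapsed in 94.2 minutes.
t½ = 94.2/3 ≈ 31.4 minutes.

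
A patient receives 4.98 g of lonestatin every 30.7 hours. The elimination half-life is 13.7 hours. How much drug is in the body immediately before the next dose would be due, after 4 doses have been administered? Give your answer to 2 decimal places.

1.33 g

The 4 doses were given 122.8, 92.1, 61.4, 30.7 hours ago.
Total = 4.98·(1/2)^(122.8/13.7) + 4.98·(1/2)^(92.1/13.7) + 4.98·(1/2)^(61.4/13.7) + 4.98·(1/2)^(30.7/13.7)
      = 0.0099758 + 0.047154 + 0.22289 + 1.0536 ≈ 1.3336 g.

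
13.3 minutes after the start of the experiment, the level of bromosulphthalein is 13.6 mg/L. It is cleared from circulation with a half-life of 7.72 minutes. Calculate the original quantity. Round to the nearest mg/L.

Number of half-lives elapsed: n = 13.3/7.72 ≈ 1.7228.
A₀ = A × 2^n = 13.6 × 2^1.7228 = 13.6 × 3.3008 ≈ 44.89 mg/L.

45 mg/L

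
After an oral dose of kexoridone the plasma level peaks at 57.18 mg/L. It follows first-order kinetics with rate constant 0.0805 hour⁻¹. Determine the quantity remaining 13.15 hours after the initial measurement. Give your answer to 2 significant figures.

20 mg/L

t½ = ln 2 / k = 0.69315 / 0.0805 ≈ 8.6105 hours.
Number of half-lives: n = 13.15/8.6105 ≈ 1.5272.
Remaining = 57.18 × (1/2)^1.5272 = 57.18 × 0.34695 ≈ 19.839 mg/L.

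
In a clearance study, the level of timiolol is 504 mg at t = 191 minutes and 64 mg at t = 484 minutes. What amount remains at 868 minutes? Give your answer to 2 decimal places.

Over Δt = 484 − 191 = 293 minutes, the level fell by a factor of 504/64 ≈ 7.875.
n = log₂(7.875) ≈ 2.9773 half-lives, so t½ = 293/2.9773 ≈ 98.412 minutes.
From t = 484 to t = 868: 64 × (1/2)^((868−484)/98.412) ≈ 4.2813 mg.

4.28 mg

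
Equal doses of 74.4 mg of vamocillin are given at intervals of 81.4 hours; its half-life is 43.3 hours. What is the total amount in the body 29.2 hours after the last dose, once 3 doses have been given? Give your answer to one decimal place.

62.7 mg

The 3 doses were given 192, 110.6, 29.2 hours ago.
Total = 74.4·(1/2)^(192/43.3) + 74.4·(1/2)^(110.6/43.3) + 74.4·(1/2)^(29.2/43.3)
      = 3.4415 + 12.667 + 46.62 ≈ 62.728 mg.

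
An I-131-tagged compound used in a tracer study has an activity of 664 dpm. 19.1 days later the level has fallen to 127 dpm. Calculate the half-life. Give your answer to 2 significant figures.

A/A₀ = 127/664 ≈ 0.19127.
n = log₂(5.2283) ≈ 2.3864 half-lives elapsed in 19.1 days.
t½ = 19.1/2.3864 ≈ 8.0038 days.

8.0 days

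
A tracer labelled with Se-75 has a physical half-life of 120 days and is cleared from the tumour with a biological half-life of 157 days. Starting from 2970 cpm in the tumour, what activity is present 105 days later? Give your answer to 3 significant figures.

1020 cpm

1/t_eff = 1/t_phys + 1/t_biol = 1/120 + 1/157 = 0.014703 per day.
t_eff = 120 × 157 / (120 + 157) ≈ 68.014 days.
Remaining = 2970 × (1/2)^(105/68.014) = 2970 × (1/2)^1.5438 ≈ 1018.7 cpm.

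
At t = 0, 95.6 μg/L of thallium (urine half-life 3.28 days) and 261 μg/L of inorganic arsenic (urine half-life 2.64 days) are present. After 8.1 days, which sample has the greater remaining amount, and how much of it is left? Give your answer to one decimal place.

inorganic arsenic, 31.1 μg/L

thallium: 95.6 × (1/2)^2.4695 ≈ 17.261 μg/L.
inorganic arsenic: 261 × (1/2)^3.0682 ≈ 31.119 μg/L.
Inorganic arsenic has more remaining, at ≈ 31.119 μg/L.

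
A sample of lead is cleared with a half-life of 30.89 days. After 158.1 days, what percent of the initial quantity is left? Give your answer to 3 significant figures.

2.88%

n = 158.1/30.89 ≈ 5.1182 half-lives.
Fraction remaining = (1/2)^5.1182 ≈ 0.028793, i.e. 2.8793%.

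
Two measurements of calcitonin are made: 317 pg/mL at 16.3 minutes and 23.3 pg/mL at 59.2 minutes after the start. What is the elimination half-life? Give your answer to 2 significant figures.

11 minutes

Over Δt = 59.2 − 16.3 = 42.9 minutes, the level fell by a factor of 317/23.3 ≈ 13.605.
n = log₂(13.605) ≈ 3.7661 half-lives, so t½ = 42.9/3.7661 ≈ 11.391 minutes.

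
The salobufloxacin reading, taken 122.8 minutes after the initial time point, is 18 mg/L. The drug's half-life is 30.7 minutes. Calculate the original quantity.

288 mg/L

Number of half-lives elapsed: n = 122.8/30.7 ≈ 4.
A₀ = A × 2^n = 18 × 2^4 = 18 × 16 ≈ 288 mg/L.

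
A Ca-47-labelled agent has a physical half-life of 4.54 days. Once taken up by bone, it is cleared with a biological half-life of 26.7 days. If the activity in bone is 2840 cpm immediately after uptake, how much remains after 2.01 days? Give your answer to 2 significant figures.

2000 cpm

1/t_eff = 1/t_phys + 1/t_biol = 1/4.54 + 1/26.7 = 0.25772 per day.
t_eff = 4.54 × 26.7 / (4.54 + 26.7) ≈ 3.8802 days.
Remaining = 2840 × (1/2)^(2.01/3.8802) = 2840 × (1/2)^0.51801 ≈ 1983.3 cpm.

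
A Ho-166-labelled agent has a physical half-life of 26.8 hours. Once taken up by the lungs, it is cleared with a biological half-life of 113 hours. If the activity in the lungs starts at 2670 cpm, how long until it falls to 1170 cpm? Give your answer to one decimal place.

1/t_eff = 1/t_phys + 1/t_biol = 1/26.8 + 1/113 = 0.046163 per hour.
t_eff = 26.8 × 113 / (26.8 + 113) ≈ 21.662 hours.
n = log₂(2670/1170) ≈ 1.1903; t = 1.1903 × 21.662 ≈ 25.785 hours.

25.8 hours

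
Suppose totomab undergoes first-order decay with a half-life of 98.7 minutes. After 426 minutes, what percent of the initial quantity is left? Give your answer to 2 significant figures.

n = 426/98.7 ≈ 4.3161 half-lives.
Fraction remaining = (1/2)^4.3161 ≈ 0.050202, i.e. 5.0202%.

5.0%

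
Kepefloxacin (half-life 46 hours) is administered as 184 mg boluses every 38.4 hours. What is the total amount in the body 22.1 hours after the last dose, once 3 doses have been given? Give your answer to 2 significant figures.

250 mg

The 3 doses were given 98.9, 60.5, 22.1 hours ago.
Total = 184·(1/2)^(98.9/46) + 184·(1/2)^(60.5/46) + 184·(1/2)^(22.1/46)
      = 41.458 + 73.943 + 131.88 ≈ 247.28 mg.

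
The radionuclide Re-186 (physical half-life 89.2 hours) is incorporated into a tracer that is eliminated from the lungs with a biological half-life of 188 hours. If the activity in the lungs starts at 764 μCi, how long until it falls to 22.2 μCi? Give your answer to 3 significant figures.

1/t_eff = 1/t_phys + 1/t_biol = 1/89.2 + 1/188 = 0.01653 per hour.
t_eff = 89.2 × 188 / (89.2 + 188) ≈ 60.496 hours.
n = log₂(764/22.2) ≈ 5.1049; t = 5.1049 × 60.496 ≈ 308.83 hours.

309 hours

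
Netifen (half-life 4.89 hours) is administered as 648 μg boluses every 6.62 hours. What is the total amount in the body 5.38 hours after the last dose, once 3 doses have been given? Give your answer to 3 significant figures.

467 μg

The 3 doses were given 18.62, 12, 5.38 hours ago.
Total = 648·(1/2)^(18.62/4.89) + 648·(1/2)^(12/4.89) + 648·(1/2)^(5.38/4.89)
      = 46.272 + 118.26 + 302.26 ≈ 466.8 μg.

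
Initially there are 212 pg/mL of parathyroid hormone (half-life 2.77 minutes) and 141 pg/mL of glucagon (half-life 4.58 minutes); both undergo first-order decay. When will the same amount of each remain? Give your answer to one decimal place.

Set 212·(1/2)^(t/2.77) = 141·(1/2)^(t/4.58).
Taking log₂: log₂(212/141) = t·(1/2.77 − 1/4.58).
log₂(1.5035) = 0.58837; 1/2.77 − 1/4.58 = 0.14267.
t = 0.58837 / 0.14267 ≈ 4.124 minutes.

4.1 minutes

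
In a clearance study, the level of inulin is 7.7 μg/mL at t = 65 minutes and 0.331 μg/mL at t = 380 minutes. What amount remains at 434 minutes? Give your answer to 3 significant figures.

0.193 μg/mL

Over Δt = 380 − 65 = 315 minutes, the level fell by a factor of 7.7/0.331 ≈ 23.263.
n = log₂(23.263) ≈ 4.54 half-lives, so t½ = 315/4.54 ≈ 69.384 minutes.
From t = 380 to t = 434: 0.331 × (1/2)^((434−380)/69.384) ≈ 0.19299 μg/mL.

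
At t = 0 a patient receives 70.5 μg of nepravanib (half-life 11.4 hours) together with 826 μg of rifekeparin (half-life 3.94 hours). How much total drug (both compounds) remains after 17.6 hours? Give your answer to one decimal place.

nepravanib: 70.5 × (1/2)^(17.6/11.4) = 70.5 × (1/2)^1.5439 ≈ 24.179 μg.
rifekeparin: 826 × (1/2)^(17.6/3.94) = 826 × (1/2)^4.467 ≈ 37.349 μg.
Total = 24.179 + 37.349 ≈ 61.528 μg.

61.5 μg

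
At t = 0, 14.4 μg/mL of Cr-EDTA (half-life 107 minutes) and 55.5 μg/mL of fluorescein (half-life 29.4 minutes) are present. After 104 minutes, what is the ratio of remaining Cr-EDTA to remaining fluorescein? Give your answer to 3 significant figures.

1.54

Cr-EDTA: 14.4 × (1/2)^(104/107) = 14.4 × (1/2)^0.97196 ≈ 7.3413 μg/mL.
fluorescein: 55.5 × (1/2)^(104/29.4) = 55.5 × (1/2)^3.5374 ≈ 4.78 μg/mL.
Ratio ≈ 7.3413 / 4.78 ≈ 1.5358.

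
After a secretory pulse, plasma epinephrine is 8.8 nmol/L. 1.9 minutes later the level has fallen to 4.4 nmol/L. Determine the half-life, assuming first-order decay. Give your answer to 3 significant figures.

1.90 minutes

A/A₀ = 4.4/8.8 ≈ 0.5.
n = log₂(2) ≈ 1 half-life elapsed in 1.9 minutes.
t½ = 1.9/1 ≈ 1.9 minutes.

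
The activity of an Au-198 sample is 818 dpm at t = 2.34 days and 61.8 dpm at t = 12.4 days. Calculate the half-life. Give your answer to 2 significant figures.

2.7 days

Over Δt = 12.4 − 2.34 = 10.06 days, the level fell by a factor of 818/61.8 ≈ 13.236.
n = log₂(13.236) ≈ 3.7264 half-lives, so t½ = 10.06/3.7264 ≈ 2.6996 days.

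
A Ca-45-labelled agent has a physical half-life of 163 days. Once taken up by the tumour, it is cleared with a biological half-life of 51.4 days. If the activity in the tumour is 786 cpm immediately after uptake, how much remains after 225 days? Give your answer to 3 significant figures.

1/t_eff = 1/t_phys + 1/t_biol = 1/163 + 1/51.4 = 0.02559 per day.
t_eff = 163 × 51.4 / (163 + 51.4) ≈ 39.077 days.
Remaining = 786 × (1/2)^(225/39.077) = 786 × (1/2)^5.7578 ≈ 14.526 cpm.

14.5 cpm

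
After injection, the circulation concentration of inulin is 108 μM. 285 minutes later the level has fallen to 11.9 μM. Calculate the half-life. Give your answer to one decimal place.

A/A₀ = 11.9/108 ≈ 0.11019.
n = log₂(9.0756) ≈ 3.182 half-lives elapsed in 285 minutes.
t½ = 285/3.182 ≈ 89.566 minutes.

89.6 minutes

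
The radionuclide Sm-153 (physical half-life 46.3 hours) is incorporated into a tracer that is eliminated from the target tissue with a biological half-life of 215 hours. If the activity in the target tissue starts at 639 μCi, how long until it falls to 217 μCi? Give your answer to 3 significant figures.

59.4 hours

1/t_eff = 1/t_phys + 1/t_biol = 1/46.3 + 1/215 = 0.026249 per hour.
t_eff = 46.3 × 215 / (46.3 + 215) ≈ 38.096 hours.
n = log₂(639/217) ≈ 1.5581; t = 1.5581 × 38.096 ≈ 59.358 hours.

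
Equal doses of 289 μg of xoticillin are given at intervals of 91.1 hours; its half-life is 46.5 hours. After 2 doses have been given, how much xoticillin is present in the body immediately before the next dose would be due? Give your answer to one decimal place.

The 2 doses were given 182.2, 91.1 hours ago.
Total = 289·(1/2)^(182.2/46.5) + 289·(1/2)^(91.1/46.5)
      = 19.115 + 74.326 ≈ 93.441 μg.

93.4 μg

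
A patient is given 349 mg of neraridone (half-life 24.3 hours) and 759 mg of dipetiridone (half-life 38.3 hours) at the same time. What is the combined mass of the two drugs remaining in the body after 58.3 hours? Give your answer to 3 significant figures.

330 mg

neraridone: 349 × (1/2)^(58.3/24.3) = 349 × (1/2)^2.3992 ≈ 66.161 mg.
dipetiridone: 759 × (1/2)^(58.3/38.3) = 759 × (1/2)^1.5222 ≈ 264.25 mg.
Total = 66.161 + 264.25 ≈ 330.41 mg.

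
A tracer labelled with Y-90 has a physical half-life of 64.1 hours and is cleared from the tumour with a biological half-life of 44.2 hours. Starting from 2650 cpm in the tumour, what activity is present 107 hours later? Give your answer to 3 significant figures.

1/t_eff = 1/t_phys + 1/t_biol = 1/64.1 + 1/44.2 = 0.038225 per hour.
t_eff = 64.1 × 44.2 / (64.1 + 44.2) ≈ 26.161 hours.
Remaining = 2650 × (1/2)^(107/26.161) = 2650 × (1/2)^4.0901 ≈ 155.6 cpm.

156 cpm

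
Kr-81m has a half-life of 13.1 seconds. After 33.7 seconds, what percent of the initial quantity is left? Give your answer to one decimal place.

n = 33.7/13.1 ≈ 2.5725 half-lives.
Fraction remaining = (1/2)^2.5725 ≈ 0.16811, i.e. 16.811%.

16.8%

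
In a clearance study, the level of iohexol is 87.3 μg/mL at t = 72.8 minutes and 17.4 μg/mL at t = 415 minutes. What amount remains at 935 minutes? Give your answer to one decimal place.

1.5 μg/mL

Over Δt = 415 − 72.8 = 342.2 minutes, the level fell by a factor of 87.3/17.4 ≈ 5.0172.
n = log₂(5.0172) ≈ 2.3269 half-lives, so t½ = 342.2/2.3269 ≈ 147.06 minutes.
From t = 415 to t = 935: 17.4 × (1/2)^((935−415)/147.06) ≈ 1.5002 μg/mL.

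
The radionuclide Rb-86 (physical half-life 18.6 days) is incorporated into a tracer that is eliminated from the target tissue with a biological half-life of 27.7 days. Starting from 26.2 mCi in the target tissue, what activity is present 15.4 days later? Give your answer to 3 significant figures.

1/t_eff = 1/t_phys + 1/t_biol = 1/18.6 + 1/27.7 = 0.089865 per day.
t_eff = 18.6 × 27.7 / (18.6 + 27.7) ≈ 11.128 days.
Remaining = 26.2 × (1/2)^(15.4/11.128) = 26.2 × (1/2)^1.3839 ≈ 10.039 mCi.

10.0 mCi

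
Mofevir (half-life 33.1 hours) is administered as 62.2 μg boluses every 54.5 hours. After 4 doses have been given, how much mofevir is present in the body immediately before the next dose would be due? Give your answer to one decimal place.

28.9 μg

The 4 doses were given 218, 163.5, 109, 54.5 hours ago.
Total = 62.2·(1/2)^(218/33.1) + 62.2·(1/2)^(163.5/33.1) + 62.2·(1/2)^(109/33.1) + 62.2·(1/2)^(54.5/33.1)
      = 0.6474 + 2.0269 + 6.3458 + 19.867 ≈ 28.887 μg.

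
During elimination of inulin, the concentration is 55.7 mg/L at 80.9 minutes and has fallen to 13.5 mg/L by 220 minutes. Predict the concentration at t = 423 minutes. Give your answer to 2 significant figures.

Over Δt = 220 − 80.9 = 139.1 minutes, the level fell by a factor of 55.7/13.5 ≈ 4.1259.
n = log₂(4.1259) ≈ 2.0447 half-lives, so t½ = 139.1/2.0447 ≈ 68.029 minutes.
From t = 220 to t = 423: 13.5 × (1/2)^((423−220)/68.029) ≈ 1.7063 mg/L.

1.7 mg/L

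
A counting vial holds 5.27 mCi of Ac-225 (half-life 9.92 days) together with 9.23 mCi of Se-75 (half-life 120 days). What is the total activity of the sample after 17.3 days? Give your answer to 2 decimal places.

9.93 mCi

Ac-225: 5.27 × (1/2)^(17.3/9.92) = 5.27 × (1/2)^1.744 ≈ 1.5734 mCi.
Se-75: 9.23 × (1/2)^(17.3/120) = 9.23 × (1/2)^0.14417 ≈ 8.3522 mCi.
Total = 1.5734 + 8.3522 ≈ 9.9256 mCi.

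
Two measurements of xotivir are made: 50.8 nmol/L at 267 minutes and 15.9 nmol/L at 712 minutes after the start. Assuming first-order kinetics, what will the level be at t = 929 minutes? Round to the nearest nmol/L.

9 nmol/L

Over Δt = 712 − 267 = 445 minutes, the level fell by a factor of 50.8/15.9 ≈ 3.195.
n = log₂(3.195) ≈ 1.6758 half-lives, so t½ = 445/1.6758 ≈ 265.54 minutes.
From t = 712 to t = 929: 15.9 × (1/2)^((929−712)/265.54) ≈ 9.024 nmol/L.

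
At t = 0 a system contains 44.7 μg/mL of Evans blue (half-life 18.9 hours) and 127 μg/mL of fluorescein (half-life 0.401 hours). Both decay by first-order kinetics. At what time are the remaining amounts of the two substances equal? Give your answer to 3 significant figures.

Set 44.7·(1/2)^(t/18.9) = 127·(1/2)^(t/0.401).
Taking log₂: log₂(44.7/127) = t·(1/18.9 − 1/0.401).
log₂(0.35197) = -1.5065; 1/18.9 − 1/0.401 = -2.4409.
t = -1.5065 / -2.4409 ≈ 0.61719 hours.

0.617 hours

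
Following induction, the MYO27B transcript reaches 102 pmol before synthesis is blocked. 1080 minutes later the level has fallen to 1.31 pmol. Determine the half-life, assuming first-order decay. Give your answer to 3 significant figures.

A/A₀ = 1.31/102 ≈ 0.012843.
n = log₂(77.863) ≈ 6.2829 half-lives elapsed in 1080 minutes.
t½ = 1080/6.2829 ≈ 171.9 minutes.

172 minutes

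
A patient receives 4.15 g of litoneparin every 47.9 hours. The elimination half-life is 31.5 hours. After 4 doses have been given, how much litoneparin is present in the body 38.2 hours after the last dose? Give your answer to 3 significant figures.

2.71 g

The 4 doses were given 181.9, 134, 86.1, 38.2 hours ago.
Total = 4.15·(1/2)^(181.9/31.5) + 4.15·(1/2)^(134/31.5) + 4.15·(1/2)^(86.1/31.5) + 4.15·(1/2)^(38.2/31.5)
      = 0.075809 + 0.21751 + 0.62407 + 1.7906 ≈ 2.7079 g.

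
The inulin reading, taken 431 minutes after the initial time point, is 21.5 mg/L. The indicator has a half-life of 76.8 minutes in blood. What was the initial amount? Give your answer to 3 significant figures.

Number of half-lives elapsed: n = 431/76.8 ≈ 5.612.
A₀ = A × 2^n = 21.5 × 2^5.612 = 21.5 × 48.907 ≈ 1051.5 mg/L.

1050 mg/L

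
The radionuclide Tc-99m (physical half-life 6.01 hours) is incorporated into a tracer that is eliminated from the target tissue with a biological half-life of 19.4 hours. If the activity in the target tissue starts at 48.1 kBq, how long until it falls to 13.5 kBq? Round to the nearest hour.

8 hours

1/t_eff = 1/t_phys + 1/t_biol = 1/6.01 + 1/19.4 = 0.21794 per hour.
t_eff = 6.01 × 19.4 / (6.01 + 19.4) ≈ 4.5885 hours.
n = log₂(48.1/13.5) ≈ 1.8331; t = 1.8331 × 4.5885 ≈ 8.4111 hours.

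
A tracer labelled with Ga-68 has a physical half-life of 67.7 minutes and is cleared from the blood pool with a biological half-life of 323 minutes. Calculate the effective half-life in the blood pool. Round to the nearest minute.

1/t_eff = 1/t_phys + 1/t_biol = 1/67.7 + 1/323 = 0.017867 per minute.
t_eff = 67.7 × 323 / (67.7 + 323) ≈ 55.969 minutes.

56 minutes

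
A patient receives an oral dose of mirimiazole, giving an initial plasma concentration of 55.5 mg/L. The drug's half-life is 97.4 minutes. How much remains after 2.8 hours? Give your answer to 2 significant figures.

17 mg/L

Convert the elapsed time: 2.8 hours = 168 minutes.
Number of half-lives: n = 168/97.4 ≈ 1.7248.
Remaining = 55.5 × (1/2)^1.7248 = 55.5 × 0.30253 ≈ 16.79 mg/L.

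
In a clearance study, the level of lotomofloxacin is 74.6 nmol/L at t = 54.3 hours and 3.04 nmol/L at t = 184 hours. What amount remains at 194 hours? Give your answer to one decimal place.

2.4 nmol/L

Over Δt = 184 − 54.3 = 129.7 hours, the level fell by a factor of 74.6/3.04 ≈ 24.539.
n = log₂(24.539) ≈ 4.617 half-lives, so t½ = 129.7/4.617 ≈ 28.092 hours.
From t = 184 to t = 194: 3.04 × (1/2)^((194−184)/28.092) ≈ 2.3753 nmol/L.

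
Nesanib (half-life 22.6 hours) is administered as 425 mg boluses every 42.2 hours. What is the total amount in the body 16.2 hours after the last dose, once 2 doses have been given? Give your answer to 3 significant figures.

The 2 doses were given 58.4, 16.2 hours ago.
Total = 425·(1/2)^(58.4/22.6) + 425·(1/2)^(16.2/22.6)
      = 70.877 + 258.59 ≈ 329.46 mg.

329 mg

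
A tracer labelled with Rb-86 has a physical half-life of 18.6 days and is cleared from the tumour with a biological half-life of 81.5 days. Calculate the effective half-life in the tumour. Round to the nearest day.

15 days

1/t_eff = 1/t_phys + 1/t_biol = 1/18.6 + 1/81.5 = 0.066033 per day.
t_eff = 18.6 × 81.5 / (18.6 + 81.5) ≈ 15.144 days.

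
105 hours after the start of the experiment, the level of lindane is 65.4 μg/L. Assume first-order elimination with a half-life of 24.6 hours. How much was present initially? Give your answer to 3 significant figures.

Number of half-lives elapsed: n = 105/24.6 ≈ 4.2683.
A₀ = A × 2^n = 65.4 × 2^4.2683 = 65.4 × 19.27 ≈ 1260.3 μg/L.

1260 μg/L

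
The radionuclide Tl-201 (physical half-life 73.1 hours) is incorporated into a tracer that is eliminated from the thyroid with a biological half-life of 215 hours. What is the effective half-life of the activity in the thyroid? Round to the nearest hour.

55 hours

1/t_eff = 1/t_phys + 1/t_biol = 1/73.1 + 1/215 = 0.018331 per hour.
t_eff = 73.1 × 215 / (73.1 + 215) ≈ 54.552 hours.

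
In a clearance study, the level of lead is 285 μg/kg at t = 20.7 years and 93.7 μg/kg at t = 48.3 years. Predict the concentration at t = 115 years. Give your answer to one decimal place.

6.4 μg/kg

Over Δt = 48.3 − 20.7 = 27.6 years, the level fell by a factor of 285/93.7 ≈ 3.0416.
n = log₂(3.0416) ≈ 1.6048 half-lives, so t½ = 27.6/1.6048 ≈ 17.198 years.
From t = 48.3 to t = 115: 93.7 × (1/2)^((115−48.3)/17.198) ≈ 6.3714 μg/kg.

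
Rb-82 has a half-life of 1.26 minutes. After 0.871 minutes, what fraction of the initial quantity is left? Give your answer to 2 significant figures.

n = 0.871/1.26 ≈ 0.69127 half-lives.
Fraction remaining = (1/2)^0.69127 ≈ 0.61931.

0.62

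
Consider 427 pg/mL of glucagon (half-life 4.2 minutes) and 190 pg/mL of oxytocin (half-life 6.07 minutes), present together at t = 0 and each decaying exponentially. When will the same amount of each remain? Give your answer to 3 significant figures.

15.9 minutes

Set 427·(1/2)^(t/4.2) = 190·(1/2)^(t/6.07).
Taking log₂: log₂(427/190) = t·(1/4.2 − 1/6.07).
log₂(2.2474) = 1.1682; 1/4.2 − 1/6.07 = 0.073351.
t = 1.1682 / 0.073351 ≈ 15.927 minutes.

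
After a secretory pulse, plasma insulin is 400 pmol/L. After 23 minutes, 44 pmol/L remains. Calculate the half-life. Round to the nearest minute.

7 minutes

A/A₀ = 44/400 ≈ 0.11.
n = log₂(9.0909) ≈ 3.1844 half-lives elapsed in 23 minutes.
t½ = 23/3.1844 ≈ 7.2227 minutes.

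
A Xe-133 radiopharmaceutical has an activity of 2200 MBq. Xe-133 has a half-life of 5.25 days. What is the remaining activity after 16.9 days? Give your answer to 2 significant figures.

Number of half-lives: n = 16.9/5.25 ≈ 3.219.
Remaining = 2200 × (1/2)^3.219 = 2200 × 0.10739 ≈ 236.26 MBq.

240 MBq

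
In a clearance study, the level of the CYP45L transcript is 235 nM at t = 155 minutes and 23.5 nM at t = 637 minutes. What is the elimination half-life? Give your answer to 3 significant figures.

Over Δt = 637 − 155 = 482 minutes, the level fell by a factor of 235/23.5 ≈ 10.
n = log₂(10) ≈ 3.3219 half-lives, so t½ = 482/3.3219 ≈ 145.1 minutes.

145 minutes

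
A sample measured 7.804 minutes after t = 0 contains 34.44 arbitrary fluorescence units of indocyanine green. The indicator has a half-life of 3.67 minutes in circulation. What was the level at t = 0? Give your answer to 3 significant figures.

150 arbitrary fluorescence units

Number of half-lives elapsed: n = 7.804/3.67 ≈ 2.1264.
A₀ = A × 2^n = 34.44 × 2^2.1264 = 34.44 × 4.3664 ≈ 150.38 arbitrary fluorescence units.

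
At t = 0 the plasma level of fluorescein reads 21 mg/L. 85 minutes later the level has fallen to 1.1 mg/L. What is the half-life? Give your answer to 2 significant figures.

A/A₀ = 1.1/21 ≈ 0.052381.
n = log₂(19.091) ≈ 4.2548 half-lives elapsed in 85 minutes.
t½ = 85/4.2548 ≈ 19.977 minutes.

20 minutes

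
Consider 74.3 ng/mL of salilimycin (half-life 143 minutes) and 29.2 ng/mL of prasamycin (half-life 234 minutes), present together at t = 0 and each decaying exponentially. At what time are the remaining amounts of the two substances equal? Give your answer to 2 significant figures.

500 minutes

Set 74.3·(1/2)^(t/143) = 29.2·(1/2)^(t/234).
Taking log₂: log₂(74.3/29.2) = t·(1/143 − 1/234).
log₂(2.5445) = 1.3474; 1/143 − 1/234 = 0.0027195.
t = 1.3474 / 0.0027195 ≈ 495.46 minutes.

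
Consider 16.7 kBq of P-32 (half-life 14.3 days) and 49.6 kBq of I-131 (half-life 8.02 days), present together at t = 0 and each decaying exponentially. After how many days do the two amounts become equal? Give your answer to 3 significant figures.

28.7 days

Set 16.7·(1/2)^(t/14.3) = 49.6·(1/2)^(t/8.02).
Taking log₂: log₂(16.7/49.6) = t·(1/14.3 − 1/8.02).
log₂(0.33669) = -1.5705; 1/14.3 − 1/8.02 = -0.054758.
t = -1.5705 / -0.054758 ≈ 28.68 days.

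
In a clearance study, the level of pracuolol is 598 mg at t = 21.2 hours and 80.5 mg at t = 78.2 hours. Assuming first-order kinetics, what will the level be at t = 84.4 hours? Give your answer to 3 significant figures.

Over Δt = 78.2 − 21.2 = 57 hours, the level fell by a factor of 598/80.5 ≈ 7.4286.
n = log₂(7.4286) ≈ 2.8931 half-lives, so t½ = 57/2.8931 ≈ 19.702 hours.
From t = 78.2 to t = 84.4: 80.5 × (1/2)^((84.4−78.2)/19.702) ≈ 64.724 mg.

64.7 mg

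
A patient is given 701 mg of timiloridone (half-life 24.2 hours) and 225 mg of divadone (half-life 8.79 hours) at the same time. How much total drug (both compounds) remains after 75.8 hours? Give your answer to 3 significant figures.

80.5 mg

timiloridone: 701 × (1/2)^(75.8/24.2) = 701 × (1/2)^3.1322 ≈ 79.951 mg.
divadone: 225 × (1/2)^(75.8/8.79) = 225 × (1/2)^8.6234 ≈ 0.57052 mg.
Total = 79.951 + 0.57052 ≈ 80.521 mg.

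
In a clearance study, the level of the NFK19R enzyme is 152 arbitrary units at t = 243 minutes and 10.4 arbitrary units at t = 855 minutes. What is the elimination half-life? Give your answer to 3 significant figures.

Over Δt = 855 − 243 = 612 minutes, the level fell by a factor of 152/10.4 ≈ 14.615.
n = log₂(14.615) ≈ 3.8694 half-lives, so t½ = 612/3.8694 ≈ 158.16 minutes.

158 minutes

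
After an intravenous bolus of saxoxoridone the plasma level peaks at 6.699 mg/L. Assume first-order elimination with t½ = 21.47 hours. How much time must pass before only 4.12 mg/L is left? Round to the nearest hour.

15 hours

Fraction remaining = 4.12/6.699 ≈ 0.61502.
n = log₂(6.699/4.12) = ln(1.626)/ln 2 ≈ 0.7013 half-lives.
t = n × t½ = 0.7013 × 21.47 ≈ 15.057 hours.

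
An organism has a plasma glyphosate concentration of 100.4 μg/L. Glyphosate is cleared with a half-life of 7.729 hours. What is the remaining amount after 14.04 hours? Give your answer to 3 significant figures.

28.5 μg/L

Number of half-lives: n = 14.04/7.729 ≈ 1.8165.
Remaining = 100.4 × (1/2)^1.8165 = 100.4 × 0.2839 ≈ 28.504 μg/L.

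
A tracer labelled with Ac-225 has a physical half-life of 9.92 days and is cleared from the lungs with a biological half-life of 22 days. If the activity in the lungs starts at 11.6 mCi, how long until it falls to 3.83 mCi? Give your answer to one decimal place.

1/t_eff = 1/t_phys + 1/t_biol = 1/9.92 + 1/22 = 0.14626 per day.
t_eff = 9.92 × 22 / (9.92 + 22) ≈ 6.8371 days.
n = log₂(11.6/3.83) ≈ 1.5987; t = 1.5987 × 6.8371 ≈ 10.931 days.

10.9 days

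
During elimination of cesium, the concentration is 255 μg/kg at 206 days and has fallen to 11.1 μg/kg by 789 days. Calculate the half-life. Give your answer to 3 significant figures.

Over Δt = 789 − 206 = 583 days, the level fell by a factor of 255/11.1 ≈ 22.973.
n = log₂(22.973) ≈ 4.5219 half-lives, so t½ = 583/4.5219 ≈ 128.93 days.

129 days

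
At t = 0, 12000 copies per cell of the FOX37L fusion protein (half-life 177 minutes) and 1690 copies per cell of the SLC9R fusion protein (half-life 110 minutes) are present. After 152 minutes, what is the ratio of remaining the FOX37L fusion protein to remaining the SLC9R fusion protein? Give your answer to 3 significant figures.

10.2

FOX37L fusion protein: 12000 × (1/2)^(152/177) = 12000 × (1/2)^0.85876 ≈ 6617.1 copies per cell.
SLC9R fusion protein: 1690 × (1/2)^(152/110) = 1690 × (1/2)^1.3818 ≈ 648.51 copies per cell.
Ratio ≈ 6617.1 / 648.51 ≈ 10.204.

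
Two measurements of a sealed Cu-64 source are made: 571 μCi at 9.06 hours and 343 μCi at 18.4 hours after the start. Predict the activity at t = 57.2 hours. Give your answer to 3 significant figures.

41.3 μCi

Over Δt = 18.4 − 9.06 = 9.34 hours, the level fell by a factor of 571/343 ≈ 1.6647.
n = log₂(1.6647) ≈ 0.73528 half-lives, so t½ = 9.34/0.73528 ≈ 12.703 hours.
From t = 18.4 to t = 57.2: 343 × (1/2)^((57.2−18.4)/12.703) ≈ 41.286 μCi.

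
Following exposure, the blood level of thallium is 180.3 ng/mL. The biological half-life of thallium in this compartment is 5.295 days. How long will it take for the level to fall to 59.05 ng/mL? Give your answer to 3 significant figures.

8.53 days

Fraction remaining = 59.05/180.3 ≈ 0.32751.
n = log₂(180.3/59.05) = ln(3.0533)/ln 2 ≈ 1.6104 half-lives.
t = n × t½ = 1.6104 × 5.295 ≈ 8.527 days.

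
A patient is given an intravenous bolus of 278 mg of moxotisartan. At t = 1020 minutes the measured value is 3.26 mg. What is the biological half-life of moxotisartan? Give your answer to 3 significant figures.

159 minutes

A/A₀ = 3.26/278 ≈ 0.011727.
n = log₂(85.276) ≈ 6.4141 half-lives elapsed in 1020 minutes.
t½ = 1020/6.4141 ≈ 159.03 minutes.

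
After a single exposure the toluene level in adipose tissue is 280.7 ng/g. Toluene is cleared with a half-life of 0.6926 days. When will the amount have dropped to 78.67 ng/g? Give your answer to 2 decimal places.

Fraction remaining = 78.67/280.7 ≈ 0.28026.
n = log₂(280.7/78.67) = ln(3.5681)/ln 2 ≈ 1.8351 half-lives.
t = n × t½ = 1.8351 × 0.6926 ≈ 1.271 days.

1.27 days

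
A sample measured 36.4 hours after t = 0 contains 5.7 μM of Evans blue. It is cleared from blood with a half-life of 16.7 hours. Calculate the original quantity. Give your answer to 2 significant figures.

26 μM

Number of half-lives elapsed: n = 36.4/16.7 ≈ 2.1796.
A₀ = A × 2^n = 5.7 × 2^2.1796 = 5.7 × 4.5304 ≈ 25.823 μM.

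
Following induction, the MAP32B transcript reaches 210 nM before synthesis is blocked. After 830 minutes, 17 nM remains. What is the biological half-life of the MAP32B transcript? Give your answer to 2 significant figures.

A/A₀ = 17/210 ≈ 0.080952.
n = log₂(12.353) ≈ 3.6268 half-lives elapsed in 830 minutes.
t½ = 830/3.6268 ≈ 228.85 minutes.

230 minutes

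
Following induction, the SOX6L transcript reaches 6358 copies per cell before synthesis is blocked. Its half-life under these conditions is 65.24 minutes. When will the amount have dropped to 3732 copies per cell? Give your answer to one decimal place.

50.1 minutes

Fraction remaining = 3732/6358 ≈ 0.58698.
n = log₂(6358/3732) = ln(1.7036)/ln 2 ≈ 0.76862 half-lives.
t = n × t½ = 0.76862 × 65.24 ≈ 50.145 minutes.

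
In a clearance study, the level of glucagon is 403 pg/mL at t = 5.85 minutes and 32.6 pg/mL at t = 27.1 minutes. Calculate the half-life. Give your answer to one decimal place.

Over Δt = 27.1 − 5.85 = 21.25 minutes, the level fell by a factor of 403/32.6 ≈ 12.362.
n = log₂(12.362) ≈ 3.6278 half-lives, so t½ = 21.25/3.6278 ≈ 5.8575 minutes.

5.9 minutes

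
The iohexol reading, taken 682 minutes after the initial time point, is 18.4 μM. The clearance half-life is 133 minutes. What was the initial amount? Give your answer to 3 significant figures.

Number of half-lives elapsed: n = 682/133 ≈ 5.1278.
A₀ = A × 2^n = 18.4 × 2^5.1278 = 18.4 × 34.965 ≈ 643.35 μM.

643 μM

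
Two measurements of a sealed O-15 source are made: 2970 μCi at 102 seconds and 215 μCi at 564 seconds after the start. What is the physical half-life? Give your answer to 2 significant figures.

Over Δt = 564 − 102 = 462 seconds, the level fell by a factor of 2970/215 ≈ 13.814.
n = log₂(13.814) ≈ 3.7881 half-lives, so t½ = 462/3.7881 ≈ 121.96 seconds.

120 seconds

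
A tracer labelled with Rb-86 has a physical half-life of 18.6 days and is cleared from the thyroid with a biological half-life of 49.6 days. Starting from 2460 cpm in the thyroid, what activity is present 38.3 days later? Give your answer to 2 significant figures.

350 cpm

1/t_eff = 1/t_phys + 1/t_biol = 1/18.6 + 1/49.6 = 0.073925 per day.
t_eff = 18.6 × 49.6 / (18.6 + 49.6) ≈ 13.527 days.
Remaining = 2460 × (1/2)^(38.3/13.527) = 2460 × (1/2)^2.8313 ≈ 345.64 cpm.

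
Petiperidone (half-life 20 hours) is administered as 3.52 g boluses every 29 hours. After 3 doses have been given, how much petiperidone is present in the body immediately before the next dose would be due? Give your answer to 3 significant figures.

1.93 g

The 3 doses were given 87, 58, 29 hours ago.
Total = 3.52·(1/2)^(87/20) + 3.52·(1/2)^(58/20) + 3.52·(1/2)^(29/20)
      = 0.17261 + 0.47158 + 1.2884 ≈ 1.9326 g.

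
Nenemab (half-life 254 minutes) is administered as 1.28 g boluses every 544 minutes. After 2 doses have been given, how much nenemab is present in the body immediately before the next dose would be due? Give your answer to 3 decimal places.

The 2 doses were given 1088, 544 minutes ago.
Total = 1.28·(1/2)^(1088/254) + 1.28·(1/2)^(544/254)
      = 0.065729 + 0.29006 ≈ 0.35579 g.

0.356 g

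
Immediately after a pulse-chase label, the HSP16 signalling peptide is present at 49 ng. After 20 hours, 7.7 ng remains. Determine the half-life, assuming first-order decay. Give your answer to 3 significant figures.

7.49 hours

A/A₀ = 7.7/49 ≈ 0.15714.
n = log₂(6.3636) ≈ 2.6699 half-lives elapsed in 20 hours.
t½ = 20/2.6699 ≈ 7.4911 hours.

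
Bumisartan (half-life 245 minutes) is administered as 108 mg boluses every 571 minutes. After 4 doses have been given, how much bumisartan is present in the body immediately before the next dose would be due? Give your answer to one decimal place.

26.8 mg

The 4 doses were given 2284, 1713, 1142, 571 minutes ago.
Total = 108·(1/2)^(2284/245) + 108·(1/2)^(1713/245) + 108·(1/2)^(1142/245) + 108·(1/2)^(571/245)
      = 0.16869 + 0.84854 + 4.2683 + 21.47 ≈ 26.756 mg.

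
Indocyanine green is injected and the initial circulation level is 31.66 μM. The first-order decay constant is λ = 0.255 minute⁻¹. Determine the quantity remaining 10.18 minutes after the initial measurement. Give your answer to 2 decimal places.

2.36 μM

t½ = ln 2 / λ = 0.69315 / 0.255 ≈ 2.7182 minutes.
Number of half-lives: n = 10.18/2.7182 ≈ 3.7451.
Remaining = 31.66 × (1/2)^3.7451 = 31.66 × 0.074579 ≈ 2.3612 μM.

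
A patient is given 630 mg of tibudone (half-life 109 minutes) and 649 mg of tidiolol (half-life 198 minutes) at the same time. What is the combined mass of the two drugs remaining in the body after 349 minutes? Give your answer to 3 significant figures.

tibudone: 630 × (1/2)^(349/109) = 630 × (1/2)^3.2018 ≈ 68.469 mg.
tidiolol: 649 × (1/2)^(349/198) = 649 × (1/2)^1.7626 ≈ 191.27 mg.
Total = 68.469 + 191.27 ≈ 259.74 mg.

260 mg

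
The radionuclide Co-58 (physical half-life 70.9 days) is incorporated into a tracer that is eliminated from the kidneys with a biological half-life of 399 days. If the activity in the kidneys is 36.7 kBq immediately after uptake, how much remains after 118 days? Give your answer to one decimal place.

1/t_eff = 1/t_phys + 1/t_biol = 1/70.9 + 1/399 = 0.016611 per day.
t_eff = 70.9 × 399 / (70.9 + 399) ≈ 60.202 days.
Remaining = 36.7 × (1/2)^(118/60.202) = 36.7 × (1/2)^1.9601 ≈ 9.4326 kBq.

9.4 kBq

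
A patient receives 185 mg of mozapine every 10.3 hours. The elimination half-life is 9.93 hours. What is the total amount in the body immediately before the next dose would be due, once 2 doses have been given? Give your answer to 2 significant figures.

The 2 doses were given 20.6, 10.3 hours ago.
Total = 185·(1/2)^(20.6/9.93) + 185·(1/2)^(10.3/9.93)
      = 43.922 + 90.142 ≈ 134.06 mg.

130 mg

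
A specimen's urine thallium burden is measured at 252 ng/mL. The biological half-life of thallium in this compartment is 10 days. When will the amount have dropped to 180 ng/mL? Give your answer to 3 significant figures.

Fraction remaining = 180/252 ≈ 0.71429.
n = log₂(252/180) = ln(1.4)/ln 2 ≈ 0.48543 half-lives.
t = n × t½ = 0.48543 × 10 ≈ 4.8543 days.

4.85 days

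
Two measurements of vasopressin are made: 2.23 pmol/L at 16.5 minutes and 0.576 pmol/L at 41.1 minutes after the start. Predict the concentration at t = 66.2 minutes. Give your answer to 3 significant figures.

0.145 pmol/L

Over Δt = 41.1 − 16.5 = 24.6 minutes, the level fell by a factor of 2.23/0.576 ≈ 3.8715.
n = log₂(3.8715) ≈ 1.9529 half-lives, so t½ = 24.6/1.9529 ≈ 12.597 minutes.
From t = 41.1 to t = 66.2: 0.576 × (1/2)^((66.2−41.1)/12.597) ≈ 0.14474 pmol/L.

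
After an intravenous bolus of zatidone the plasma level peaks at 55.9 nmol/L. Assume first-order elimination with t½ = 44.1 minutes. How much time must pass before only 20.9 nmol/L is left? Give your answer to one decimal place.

62.6 minutes

Fraction remaining = 20.9/55.9 ≈ 0.37388.
n = log₂(55.9/20.9) = ln(2.6746)/ln 2 ≈ 1.4193 half-lives.
t = n × t½ = 1.4193 × 44.1 ≈ 62.593 minutes.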